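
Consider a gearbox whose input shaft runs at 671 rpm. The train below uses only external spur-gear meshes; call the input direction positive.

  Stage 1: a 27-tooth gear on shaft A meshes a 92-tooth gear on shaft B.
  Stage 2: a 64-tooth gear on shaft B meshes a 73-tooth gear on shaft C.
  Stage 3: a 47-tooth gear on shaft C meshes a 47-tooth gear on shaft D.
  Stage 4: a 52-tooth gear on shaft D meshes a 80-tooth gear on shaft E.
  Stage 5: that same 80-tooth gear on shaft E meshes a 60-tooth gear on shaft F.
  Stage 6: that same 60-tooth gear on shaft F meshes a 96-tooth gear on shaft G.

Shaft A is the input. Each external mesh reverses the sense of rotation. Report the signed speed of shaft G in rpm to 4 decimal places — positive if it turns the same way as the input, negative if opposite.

+93.5164 rpm (same as input, |ω| = 93.5164 rpm)

Stage 1 [27T→92T]: ω = 671.0000×27/92 = 196.9239 rpm, dir flips to −; running = −196.9239
Stage 2 [64T→73T]: ω = 196.9239×64/73 = 172.6456 rpm, dir flips to +; running = +172.6456
Stage 3 [47T→47T]: ω = 172.6456×47/47 = 172.6456 rpm, dir flips to −; running = −172.6456
Stage 4 [52T→80T]: ω = 172.6456×52/80 = 112.2197 rpm, dir flips to +; running = +112.2197
Stage 5 [80T→60T]: ω = 112.2197×80/60 = 149.6262 rpm, dir flips to −; running = −149.6262
Stage 6 [60T→96T]: ω = 149.6262×60/96 = 93.5164 rpm, dir flips to +; running = +93.5164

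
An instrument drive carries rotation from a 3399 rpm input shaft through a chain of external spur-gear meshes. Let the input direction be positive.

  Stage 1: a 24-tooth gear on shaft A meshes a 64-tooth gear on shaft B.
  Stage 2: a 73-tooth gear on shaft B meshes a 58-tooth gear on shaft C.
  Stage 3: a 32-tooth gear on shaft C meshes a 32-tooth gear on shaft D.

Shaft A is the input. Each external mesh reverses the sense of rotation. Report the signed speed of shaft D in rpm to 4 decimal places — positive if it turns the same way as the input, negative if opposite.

Stage 1 [24T→64T]: ω = 3399.0000×24/64 = 1274.6250 rpm, dir flips to −; running = −1274.6250
Stage 2 [73T→58T]: ω = 1274.6250×73/58 = 1604.2694 rpm, dir flips to +; running = +1604.2694
Stage 3 [32T→32T]: ω = 1604.2694×32/32 = 1604.2694 rpm, dir flips to −; running = −1604.2694

-1604.2694 rpm (opposite to input, |ω| = 1604.2694 rpm)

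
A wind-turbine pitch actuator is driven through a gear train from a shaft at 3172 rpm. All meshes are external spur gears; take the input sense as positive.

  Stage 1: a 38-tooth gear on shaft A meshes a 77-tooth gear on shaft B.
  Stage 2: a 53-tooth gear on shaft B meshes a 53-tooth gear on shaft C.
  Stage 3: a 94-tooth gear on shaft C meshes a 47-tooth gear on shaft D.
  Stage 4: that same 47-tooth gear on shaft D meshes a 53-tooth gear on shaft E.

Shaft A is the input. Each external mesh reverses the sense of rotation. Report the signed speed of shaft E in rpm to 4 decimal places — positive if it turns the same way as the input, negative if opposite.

Stage 1 [38T→77T]: ω = 3172.0000×38/77 = 1565.4026 rpm, dir flips to −; running = −1565.4026
Stage 2 [53T→53T]: ω = 1565.4026×53/53 = 1565.4026 rpm, dir flips to +; running = +1565.4026
Stage 3 [94T→47T]: ω = 1565.4026×94/47 = 3130.8052 rpm, dir flips to −; running = −3130.8052
Stage 4 [47T→53T]: ω = 3130.8052×47/53 = 2776.3744 rpm, dir flips to +; running = +2776.3744

+2776.3744 rpm (same as input, |ω| = 2776.3744 rpm)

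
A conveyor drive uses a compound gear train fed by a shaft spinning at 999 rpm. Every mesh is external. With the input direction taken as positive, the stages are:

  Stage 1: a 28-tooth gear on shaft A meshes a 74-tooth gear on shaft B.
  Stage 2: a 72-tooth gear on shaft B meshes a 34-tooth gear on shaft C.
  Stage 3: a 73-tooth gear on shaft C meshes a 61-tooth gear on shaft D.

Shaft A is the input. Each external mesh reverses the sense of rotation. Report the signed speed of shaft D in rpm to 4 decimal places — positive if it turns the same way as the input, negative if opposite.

Stage 1 [28T→74T]: ω = 999.0000×28/74 = 378.0000 rpm, dir flips to −; running = −378.0000
Stage 2 [72T→34T]: ω = 378.0000×72/34 = 800.4706 rpm, dir flips to +; running = +800.4706
Stage 3 [73T→61T]: ω = 800.4706×73/61 = 957.9402 rpm, dir flips to −; running = −957.9402

-957.9402 rpm (opposite to input, |ω| = 957.9402 rpm)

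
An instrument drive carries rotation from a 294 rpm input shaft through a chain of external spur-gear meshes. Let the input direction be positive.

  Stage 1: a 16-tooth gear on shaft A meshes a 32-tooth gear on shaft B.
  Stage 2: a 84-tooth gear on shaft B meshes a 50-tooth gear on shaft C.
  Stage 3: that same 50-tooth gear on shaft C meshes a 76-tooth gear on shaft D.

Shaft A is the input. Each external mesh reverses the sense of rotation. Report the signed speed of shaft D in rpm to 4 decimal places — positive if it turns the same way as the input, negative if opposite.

Stage 1 [16T→32T]: ω = 294.0000×16/32 = 147.0000 rpm, dir flips to −; running = −147.0000
Stage 2 [84T→50T]: ω = 147.0000×84/50 = 246.9600 rpm, dir flips to +; running = +246.9600
Stage 3 [50T→76T]: ω = 246.9600×50/76 = 162.4737 rpm, dir flips to −; running = −162.4737

-162.4737 rpm (opposite to input, |ω| = 162.4737 rpm)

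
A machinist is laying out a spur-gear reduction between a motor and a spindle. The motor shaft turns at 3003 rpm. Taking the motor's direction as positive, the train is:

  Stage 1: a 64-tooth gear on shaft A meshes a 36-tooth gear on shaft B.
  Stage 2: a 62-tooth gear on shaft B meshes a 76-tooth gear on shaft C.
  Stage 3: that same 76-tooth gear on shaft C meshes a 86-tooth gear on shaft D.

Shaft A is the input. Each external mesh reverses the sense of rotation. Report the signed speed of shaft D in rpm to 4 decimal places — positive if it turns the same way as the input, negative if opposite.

-3848.8062 rpm (opposite to input, |ω| = 3848.8062 rpm)

Stage 1 [64T→36T]: ω = 3003.0000×64/36 = 5338.6667 rpm, dir flips to −; running = −5338.6667
Stage 2 [62T→76T]: ω = 5338.6667×62/76 = 4355.2281 rpm, dir flips to +; running = +4355.2281
Stage 3 [76T→86T]: ω = 4355.2281×76/86 = 3848.8062 rpm, dir flips to −; running = −3848.8062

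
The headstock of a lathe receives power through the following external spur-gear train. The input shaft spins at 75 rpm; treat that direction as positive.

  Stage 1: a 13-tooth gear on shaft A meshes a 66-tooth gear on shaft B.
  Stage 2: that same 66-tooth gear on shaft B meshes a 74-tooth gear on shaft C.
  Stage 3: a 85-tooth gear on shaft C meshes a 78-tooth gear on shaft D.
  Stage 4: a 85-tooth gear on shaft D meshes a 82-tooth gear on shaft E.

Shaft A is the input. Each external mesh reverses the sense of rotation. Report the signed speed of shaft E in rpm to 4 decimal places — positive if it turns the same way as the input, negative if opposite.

Stage 1 [13T→66T]: ω = 75.0000×13/66 = 14.7727 rpm, dir flips to −; running = −14.7727
Stage 2 [66T→74T]: ω = 14.7727×66/74 = 13.1757 rpm, dir flips to +; running = +13.1757
Stage 3 [85T→78T]: ω = 13.1757×85/78 = 14.3581 rpm, dir flips to −; running = −14.3581
Stage 4 [85T→82T]: ω = 14.3581×85/82 = 14.8834 rpm, dir flips to +; running = +14.8834

+14.8834 rpm (same as input, |ω| = 14.8834 rpm)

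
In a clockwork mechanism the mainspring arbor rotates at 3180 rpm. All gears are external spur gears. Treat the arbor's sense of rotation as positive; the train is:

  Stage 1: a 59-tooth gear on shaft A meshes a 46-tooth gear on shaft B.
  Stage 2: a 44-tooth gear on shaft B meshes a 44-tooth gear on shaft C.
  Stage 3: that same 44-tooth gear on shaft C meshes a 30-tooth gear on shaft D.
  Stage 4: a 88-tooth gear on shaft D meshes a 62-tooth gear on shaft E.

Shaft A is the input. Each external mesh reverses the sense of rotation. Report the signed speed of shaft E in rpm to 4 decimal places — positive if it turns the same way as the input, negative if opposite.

Stage 1 [59T→46T]: ω = 3180.0000×59/46 = 4078.6957 rpm, dir flips to −; running = −4078.6957
Stage 2 [44T→44T]: ω = 4078.6957×44/44 = 4078.6957 rpm, dir flips to +; running = +4078.6957
Stage 3 [44T→30T]: ω = 4078.6957×44/30 = 5982.0870 rpm, dir flips to −; running = −5982.0870
Stage 4 [88T→62T]: ω = 5982.0870×88/62 = 8490.7041 rpm, dir flips to +; running = +8490.7041

+8490.7041 rpm (same as input, |ω| = 8490.7041 rpm)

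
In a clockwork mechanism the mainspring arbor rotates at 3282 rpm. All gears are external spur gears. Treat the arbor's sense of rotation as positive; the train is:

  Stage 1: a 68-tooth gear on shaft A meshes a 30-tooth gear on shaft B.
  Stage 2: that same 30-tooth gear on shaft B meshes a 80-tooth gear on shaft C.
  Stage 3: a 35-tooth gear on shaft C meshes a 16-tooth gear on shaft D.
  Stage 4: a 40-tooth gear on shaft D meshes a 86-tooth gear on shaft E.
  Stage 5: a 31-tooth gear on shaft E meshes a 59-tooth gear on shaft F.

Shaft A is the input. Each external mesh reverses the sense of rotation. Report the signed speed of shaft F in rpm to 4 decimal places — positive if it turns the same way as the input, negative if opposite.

Stage 1 [68T→30T]: ω = 3282.0000×68/30 = 7439.2000 rpm, dir flips to −; running = −7439.2000
Stage 2 [30T→80T]: ω = 7439.2000×30/80 = 2789.7000 rpm, dir flips to +; running = +2789.7000
Stage 3 [35T→16T]: ω = 2789.7000×35/16 = 6102.4688 rpm, dir flips to −; running = −6102.4688
Stage 4 [40T→86T]: ω = 6102.4688×40/86 = 2838.3576 rpm, dir flips to +; running = +2838.3576
Stage 5 [31T→59T]: ω = 2838.3576×31/59 = 1491.3404 rpm, dir flips to −; running = −1491.3404

-1491.3404 rpm (opposite to input, |ω| = 1491.3404 rpm)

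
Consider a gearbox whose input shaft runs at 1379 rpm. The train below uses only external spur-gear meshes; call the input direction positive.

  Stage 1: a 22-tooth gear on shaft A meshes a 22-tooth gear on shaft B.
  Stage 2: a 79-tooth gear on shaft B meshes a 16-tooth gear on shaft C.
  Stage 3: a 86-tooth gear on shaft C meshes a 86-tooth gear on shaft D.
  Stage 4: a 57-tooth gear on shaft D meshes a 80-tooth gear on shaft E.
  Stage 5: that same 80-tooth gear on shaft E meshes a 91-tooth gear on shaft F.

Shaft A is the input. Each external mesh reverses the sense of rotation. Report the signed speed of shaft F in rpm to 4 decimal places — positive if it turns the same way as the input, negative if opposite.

-4264.8606 rpm (opposite to input, |ω| = 4264.8606 rpm)

Stage 1 [22T→22T]: ω = 1379.0000×22/22 = 1379.0000 rpm, dir flips to −; running = −1379.0000
Stage 2 [79T→16T]: ω = 1379.0000×79/16 = 6808.8125 rpm, dir flips to +; running = +6808.8125
Stage 3 [86T→86T]: ω = 6808.8125×86/86 = 6808.8125 rpm, dir flips to −; running = −6808.8125
Stage 4 [57T→80T]: ω = 6808.8125×57/80 = 4851.2789 rpm, dir flips to +; running = +4851.2789
Stage 5 [80T→91T]: ω = 4851.2789×80/91 = 4264.8606 rpm, dir flips to −; running = −4264.8606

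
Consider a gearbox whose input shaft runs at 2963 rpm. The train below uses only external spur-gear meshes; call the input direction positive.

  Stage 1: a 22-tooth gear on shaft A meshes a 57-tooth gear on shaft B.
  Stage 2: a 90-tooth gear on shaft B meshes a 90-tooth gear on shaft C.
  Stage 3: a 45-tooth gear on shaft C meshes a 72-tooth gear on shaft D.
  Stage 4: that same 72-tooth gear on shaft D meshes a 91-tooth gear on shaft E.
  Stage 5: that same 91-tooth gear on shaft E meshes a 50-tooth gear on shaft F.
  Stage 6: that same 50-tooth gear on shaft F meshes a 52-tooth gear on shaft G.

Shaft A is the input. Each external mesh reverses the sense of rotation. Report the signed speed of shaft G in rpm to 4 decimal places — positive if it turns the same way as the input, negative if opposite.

+989.6660 rpm (same as input, |ω| = 989.6660 rpm)

Stage 1 [22T→57T]: ω = 2963.0000×22/57 = 1143.6140 rpm, dir flips to −; running = −1143.6140
Stage 2 [90T→90T]: ω = 1143.6140×90/90 = 1143.6140 rpm, dir flips to +; running = +1143.6140
Stage 3 [45T→72T]: ω = 1143.6140×45/72 = 714.7588 rpm, dir flips to −; running = −714.7588
Stage 4 [72T→91T]: ω = 714.7588×72/91 = 565.5234 rpm, dir flips to +; running = +565.5234
Stage 5 [91T→50T]: ω = 565.5234×91/50 = 1029.2526 rpm, dir flips to −; running = −1029.2526
Stage 6 [50T→52T]: ω = 1029.2526×50/52 = 989.6660 rpm, dir flips to +; running = +989.6660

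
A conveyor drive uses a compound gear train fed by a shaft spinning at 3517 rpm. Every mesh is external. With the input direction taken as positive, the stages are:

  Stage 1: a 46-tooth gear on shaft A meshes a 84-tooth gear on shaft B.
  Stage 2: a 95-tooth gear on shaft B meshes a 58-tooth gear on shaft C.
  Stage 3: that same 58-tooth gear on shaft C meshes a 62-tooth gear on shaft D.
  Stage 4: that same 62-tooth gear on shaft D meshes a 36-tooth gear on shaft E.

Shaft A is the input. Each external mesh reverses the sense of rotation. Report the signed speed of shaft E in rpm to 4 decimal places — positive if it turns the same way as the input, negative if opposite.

+5082.4372 rpm (same as input, |ω| = 5082.4372 rpm)

Stage 1 [46T→84T]: ω = 3517.0000×46/84 = 1925.9762 rpm, dir flips to −; running = −1925.9762
Stage 2 [95T→58T]: ω = 1925.9762×95/58 = 3154.6162 rpm, dir flips to +; running = +3154.6162
Stage 3 [58T→62T]: ω = 3154.6162×58/62 = 2951.0925 rpm, dir flips to −; running = −2951.0925
Stage 4 [62T→36T]: ω = 2951.0925×62/36 = 5082.4372 rpm, dir flips to +; running = +5082.4372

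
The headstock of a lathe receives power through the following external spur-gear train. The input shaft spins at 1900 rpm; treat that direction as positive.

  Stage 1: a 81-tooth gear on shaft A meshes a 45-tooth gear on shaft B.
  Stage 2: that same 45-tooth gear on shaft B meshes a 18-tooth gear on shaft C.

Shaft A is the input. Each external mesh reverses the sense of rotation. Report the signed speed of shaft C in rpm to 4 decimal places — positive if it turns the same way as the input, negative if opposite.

Stage 1 [81T→45T]: ω = 1900.0000×81/45 = 3420.0000 rpm, dir flips to −; running = −3420.0000
Stage 2 [45T→18T]: ω = 3420.0000×45/18 = 8550.0000 rpm, dir flips to +; running = +8550.0000

+8550.0000 rpm (same as input, |ω| = 8550.0000 rpm)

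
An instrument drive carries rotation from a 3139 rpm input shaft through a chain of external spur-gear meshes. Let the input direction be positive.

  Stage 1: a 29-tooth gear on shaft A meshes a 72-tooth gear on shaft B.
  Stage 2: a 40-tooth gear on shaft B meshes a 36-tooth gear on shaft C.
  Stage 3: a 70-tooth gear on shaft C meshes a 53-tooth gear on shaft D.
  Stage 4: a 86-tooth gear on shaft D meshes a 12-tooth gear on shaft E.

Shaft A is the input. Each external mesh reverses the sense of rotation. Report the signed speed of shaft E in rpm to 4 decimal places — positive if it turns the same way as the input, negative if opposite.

+13297.0004 rpm (same as input, |ω| = 13297.0004 rpm)

Stage 1 [29T→72T]: ω = 3139.0000×29/72 = 1264.3194 rpm, dir flips to −; running = −1264.3194
Stage 2 [40T→36T]: ω = 1264.3194×40/36 = 1404.7994 rpm, dir flips to +; running = +1404.7994
Stage 3 [70T→53T]: ω = 1404.7994×70/53 = 1855.3954 rpm, dir flips to −; running = −1855.3954
Stage 4 [86T→12T]: ω = 1855.3954×86/12 = 13297.0004 rpm, dir flips to +; running = +13297.0004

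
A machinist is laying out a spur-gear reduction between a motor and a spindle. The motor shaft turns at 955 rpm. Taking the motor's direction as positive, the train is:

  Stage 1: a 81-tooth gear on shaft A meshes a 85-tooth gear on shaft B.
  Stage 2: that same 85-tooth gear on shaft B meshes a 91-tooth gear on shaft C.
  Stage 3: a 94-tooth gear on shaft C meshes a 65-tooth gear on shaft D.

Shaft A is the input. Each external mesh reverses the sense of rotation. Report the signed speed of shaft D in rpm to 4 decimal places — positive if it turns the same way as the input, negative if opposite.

-1229.3102 rpm (opposite to input, |ω| = 1229.3102 rpm)

Stage 1 [81T→85T]: ω = 955.0000×81/85 = 910.0588 rpm, dir flips to −; running = −910.0588
Stage 2 [85T→91T]: ω = 910.0588×85/91 = 850.0549 rpm, dir flips to +; running = +850.0549
Stage 3 [94T→65T]: ω = 850.0549×94/65 = 1229.3102 rpm, dir flips to −; running = −1229.3102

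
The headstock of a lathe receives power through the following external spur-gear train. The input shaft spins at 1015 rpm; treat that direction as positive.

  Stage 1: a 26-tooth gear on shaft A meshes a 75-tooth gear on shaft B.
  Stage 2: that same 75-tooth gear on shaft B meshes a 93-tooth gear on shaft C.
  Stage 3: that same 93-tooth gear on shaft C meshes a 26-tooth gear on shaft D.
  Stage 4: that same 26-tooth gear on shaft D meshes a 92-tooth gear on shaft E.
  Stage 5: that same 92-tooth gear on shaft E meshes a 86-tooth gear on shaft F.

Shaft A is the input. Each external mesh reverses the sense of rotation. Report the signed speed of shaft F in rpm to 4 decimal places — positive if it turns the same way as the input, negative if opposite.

-306.8605 rpm (opposite to input, |ω| = 306.8605 rpm)

Stage 1 [26T→75T]: ω = 1015.0000×26/75 = 351.8667 rpm, dir flips to −; running = −351.8667
Stage 2 [75T→93T]: ω = 351.8667×75/93 = 283.7634 rpm, dir flips to +; running = +283.7634
Stage 3 [93T→26T]: ω = 283.7634×93/26 = 1015.0000 rpm, dir flips to −; running = −1015.0000
Stage 4 [26T→92T]: ω = 1015.0000×26/92 = 286.8478 rpm, dir flips to +; running = +286.8478
Stage 5 [92T→86T]: ω = 286.8478×92/86 = 306.8605 rpm, dir flips to −; running = −306.8605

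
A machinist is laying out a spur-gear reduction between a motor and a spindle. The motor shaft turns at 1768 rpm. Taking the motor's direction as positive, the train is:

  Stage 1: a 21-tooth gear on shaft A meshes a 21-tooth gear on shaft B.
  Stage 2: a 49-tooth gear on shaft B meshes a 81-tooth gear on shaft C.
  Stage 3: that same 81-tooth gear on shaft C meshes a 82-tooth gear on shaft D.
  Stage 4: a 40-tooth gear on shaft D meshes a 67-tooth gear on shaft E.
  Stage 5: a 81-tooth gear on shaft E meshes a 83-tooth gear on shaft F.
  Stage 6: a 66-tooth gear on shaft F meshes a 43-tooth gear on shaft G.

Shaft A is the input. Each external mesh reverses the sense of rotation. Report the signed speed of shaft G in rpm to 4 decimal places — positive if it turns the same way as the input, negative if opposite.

Stage 1 [21T→21T]: ω = 1768.0000×21/21 = 1768.0000 rpm, dir flips to −; running = −1768.0000
Stage 2 [49T→81T]: ω = 1768.0000×49/81 = 1069.5309 rpm, dir flips to +; running = +1069.5309
Stage 3 [81T→82T]: ω = 1069.5309×81/82 = 1056.4878 rpm, dir flips to −; running = −1056.4878
Stage 4 [40T→67T]: ω = 1056.4878×40/67 = 630.7390 rpm, dir flips to +; running = +630.7390
Stage 5 [81T→83T]: ω = 630.7390×81/83 = 615.5405 rpm, dir flips to −; running = −615.5405
Stage 6 [66T→43T]: ω = 615.5405×66/43 = 944.7830 rpm, dir flips to +; running = +944.7830

+944.7830 rpm (same as input, |ω| = 944.7830 rpm)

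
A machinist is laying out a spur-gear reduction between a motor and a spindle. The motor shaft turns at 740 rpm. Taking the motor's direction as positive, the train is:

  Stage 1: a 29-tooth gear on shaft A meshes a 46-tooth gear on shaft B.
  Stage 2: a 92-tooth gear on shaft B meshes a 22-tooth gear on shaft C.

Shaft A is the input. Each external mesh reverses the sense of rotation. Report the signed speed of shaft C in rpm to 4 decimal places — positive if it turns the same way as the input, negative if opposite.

+1950.9091 rpm (same as input, |ω| = 1950.9091 rpm)

Stage 1 [29T→46T]: ω = 740.0000×29/46 = 466.5217 rpm, dir flips to −; running = −466.5217
Stage 2 [92T→22T]: ω = 466.5217×92/22 = 1950.9091 rpm, dir flips to +; running = +1950.9091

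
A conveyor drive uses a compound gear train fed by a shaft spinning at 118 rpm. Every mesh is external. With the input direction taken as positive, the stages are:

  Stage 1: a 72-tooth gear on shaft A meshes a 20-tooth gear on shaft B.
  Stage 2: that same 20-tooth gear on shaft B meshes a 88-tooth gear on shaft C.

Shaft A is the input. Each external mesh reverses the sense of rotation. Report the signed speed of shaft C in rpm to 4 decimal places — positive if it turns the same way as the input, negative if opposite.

+96.5455 rpm (same as input, |ω| = 96.5455 rpm)

Stage 1 [72T→20T]: ω = 118.0000×72/20 = 424.8000 rpm, dir flips to −; running = −424.8000
Stage 2 [20T→88T]: ω = 424.8000×20/88 = 96.5455 rpm, dir flips to +; running = +96.5455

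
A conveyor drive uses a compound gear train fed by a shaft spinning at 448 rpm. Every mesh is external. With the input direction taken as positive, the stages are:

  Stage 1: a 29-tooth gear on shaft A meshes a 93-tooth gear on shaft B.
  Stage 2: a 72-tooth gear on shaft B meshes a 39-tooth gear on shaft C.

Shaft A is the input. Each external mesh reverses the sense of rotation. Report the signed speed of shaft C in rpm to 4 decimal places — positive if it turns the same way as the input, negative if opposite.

Stage 1 [29T→93T]: ω = 448.0000×29/93 = 139.6989 rpm, dir flips to −; running = −139.6989
Stage 2 [72T→39T]: ω = 139.6989×72/39 = 257.9057 rpm, dir flips to +; running = +257.9057

+257.9057 rpm (same as input, |ω| = 257.9057 rpm)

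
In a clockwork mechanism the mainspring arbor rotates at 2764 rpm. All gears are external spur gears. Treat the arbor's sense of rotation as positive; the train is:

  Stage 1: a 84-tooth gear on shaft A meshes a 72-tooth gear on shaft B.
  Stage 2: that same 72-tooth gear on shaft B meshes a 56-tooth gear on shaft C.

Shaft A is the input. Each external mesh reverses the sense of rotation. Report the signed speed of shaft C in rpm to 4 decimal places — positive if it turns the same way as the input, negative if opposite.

+4146.0000 rpm (same as input, |ω| = 4146.0000 rpm)

Stage 1 [84T→72T]: ω = 2764.0000×84/72 = 3224.6667 rpm, dir flips to −; running = −3224.6667
Stage 2 [72T→56T]: ω = 3224.6667×72/56 = 4146.0000 rpm, dir flips to +; running = +4146.0000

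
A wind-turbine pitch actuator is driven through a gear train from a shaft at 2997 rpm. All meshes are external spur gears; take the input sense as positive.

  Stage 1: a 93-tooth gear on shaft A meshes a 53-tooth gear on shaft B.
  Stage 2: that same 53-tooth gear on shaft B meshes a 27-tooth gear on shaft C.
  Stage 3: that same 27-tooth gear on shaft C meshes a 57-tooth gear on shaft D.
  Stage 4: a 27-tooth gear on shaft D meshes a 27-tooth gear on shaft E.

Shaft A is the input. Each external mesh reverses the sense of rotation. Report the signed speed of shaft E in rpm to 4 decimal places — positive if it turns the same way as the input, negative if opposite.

+4889.8421 rpm (same as input, |ω| = 4889.8421 rpm)

Stage 1 [93T→53T]: ω = 2997.0000×93/53 = 5258.8868 rpm, dir flips to −; running = −5258.8868
Stage 2 [53T→27T]: ω = 5258.8868×53/27 = 10323.0000 rpm, dir flips to +; running = +10323.0000
Stage 3 [27T→57T]: ω = 10323.0000×27/57 = 4889.8421 rpm, dir flips to −; running = −4889.8421
Stage 4 [27T→27T]: ω = 4889.8421×27/27 = 4889.8421 rpm, dir flips to +; running = +4889.8421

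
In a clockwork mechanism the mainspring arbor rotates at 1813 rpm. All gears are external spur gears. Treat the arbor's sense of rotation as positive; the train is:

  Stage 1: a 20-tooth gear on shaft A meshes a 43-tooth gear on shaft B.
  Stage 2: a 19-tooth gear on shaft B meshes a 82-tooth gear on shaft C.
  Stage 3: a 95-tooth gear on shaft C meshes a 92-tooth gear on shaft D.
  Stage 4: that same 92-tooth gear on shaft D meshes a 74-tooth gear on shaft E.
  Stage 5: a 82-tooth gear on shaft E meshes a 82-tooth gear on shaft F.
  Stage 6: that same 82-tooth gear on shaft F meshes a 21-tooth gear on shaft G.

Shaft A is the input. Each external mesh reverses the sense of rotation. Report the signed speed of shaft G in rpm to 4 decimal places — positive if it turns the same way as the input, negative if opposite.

+979.4574 rpm (same as input, |ω| = 979.4574 rpm)

Stage 1 [20T→43T]: ω = 1813.0000×20/43 = 843.2558 rpm, dir flips to −; running = −843.2558
Stage 2 [19T→82T]: ω = 843.2558×19/82 = 195.3885 rpm, dir flips to +; running = +195.3885
Stage 3 [95T→92T]: ω = 195.3885×95/92 = 201.7599 rpm, dir flips to −; running = −201.7599
Stage 4 [92T→74T]: ω = 201.7599×92/74 = 250.8366 rpm, dir flips to +; running = +250.8366
Stage 5 [82T→82T]: ω = 250.8366×82/82 = 250.8366 rpm, dir flips to −; running = −250.8366
Stage 6 [82T→21T]: ω = 250.8366×82/21 = 979.4574 rpm, dir flips to +; running = +979.4574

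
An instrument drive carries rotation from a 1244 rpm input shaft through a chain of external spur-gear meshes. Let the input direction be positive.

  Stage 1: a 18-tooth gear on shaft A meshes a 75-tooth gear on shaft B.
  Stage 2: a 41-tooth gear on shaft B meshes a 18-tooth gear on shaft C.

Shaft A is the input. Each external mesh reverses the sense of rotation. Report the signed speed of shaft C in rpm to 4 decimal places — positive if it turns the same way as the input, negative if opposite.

Stage 1 [18T→75T]: ω = 1244.0000×18/75 = 298.5600 rpm, dir flips to −; running = −298.5600
Stage 2 [41T→18T]: ω = 298.5600×41/18 = 680.0533 rpm, dir flips to +; running = +680.0533

+680.0533 rpm (same as input, |ω| = 680.0533 rpm)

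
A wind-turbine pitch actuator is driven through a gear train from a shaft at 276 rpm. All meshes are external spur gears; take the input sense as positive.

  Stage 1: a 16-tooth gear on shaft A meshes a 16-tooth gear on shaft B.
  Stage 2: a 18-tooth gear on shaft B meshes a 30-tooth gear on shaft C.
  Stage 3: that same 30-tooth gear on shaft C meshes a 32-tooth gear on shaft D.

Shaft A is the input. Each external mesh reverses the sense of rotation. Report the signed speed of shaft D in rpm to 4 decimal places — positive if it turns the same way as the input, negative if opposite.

Stage 1 [16T→16T]: ω = 276.0000×16/16 = 276.0000 rpm, dir flips to −; running = −276.0000
Stage 2 [18T→30T]: ω = 276.0000×18/30 = 165.6000 rpm, dir flips to +; running = +165.6000
Stage 3 [30T→32T]: ω = 165.6000×30/32 = 155.2500 rpm, dir flips to −; running = −155.2500

-155.2500 rpm (opposite to input, |ω| = 155.2500 rpm)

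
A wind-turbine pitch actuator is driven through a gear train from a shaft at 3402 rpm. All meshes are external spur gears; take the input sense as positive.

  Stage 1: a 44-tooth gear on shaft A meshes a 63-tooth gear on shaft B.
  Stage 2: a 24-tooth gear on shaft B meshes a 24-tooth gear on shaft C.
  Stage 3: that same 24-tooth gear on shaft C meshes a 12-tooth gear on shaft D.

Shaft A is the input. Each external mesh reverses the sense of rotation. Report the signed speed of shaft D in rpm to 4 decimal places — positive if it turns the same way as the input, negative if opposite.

Stage 1 [44T→63T]: ω = 3402.0000×44/63 = 2376.0000 rpm, dir flips to −; running = −2376.0000
Stage 2 [24T→24T]: ω = 2376.0000×24/24 = 2376.0000 rpm, dir flips to +; running = +2376.0000
Stage 3 [24T→12T]: ω = 2376.0000×24/12 = 4752.0000 rpm, dir flips to −; running = −4752.0000

-4752.0000 rpm (opposite to input, |ω| = 4752.0000 rpm)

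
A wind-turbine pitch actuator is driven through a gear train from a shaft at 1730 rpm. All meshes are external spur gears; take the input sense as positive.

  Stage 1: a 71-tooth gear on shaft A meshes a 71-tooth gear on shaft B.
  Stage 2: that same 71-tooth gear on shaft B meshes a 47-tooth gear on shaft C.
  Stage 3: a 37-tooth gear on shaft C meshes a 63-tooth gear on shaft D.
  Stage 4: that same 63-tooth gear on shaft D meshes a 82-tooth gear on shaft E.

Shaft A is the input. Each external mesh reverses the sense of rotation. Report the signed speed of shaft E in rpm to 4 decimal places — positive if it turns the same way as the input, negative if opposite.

+1179.2190 rpm (same as input, |ω| = 1179.2190 rpm)

Stage 1 [71T→71T]: ω = 1730.0000×71/71 = 1730.0000 rpm, dir flips to −; running = −1730.0000
Stage 2 [71T→47T]: ω = 1730.0000×71/47 = 2613.4043 rpm, dir flips to +; running = +2613.4043
Stage 3 [37T→63T]: ω = 2613.4043×37/63 = 1534.8565 rpm, dir flips to −; running = −1534.8565
Stage 4 [63T→82T]: ω = 1534.8565×63/82 = 1179.2190 rpm, dir flips to +; running = +1179.2190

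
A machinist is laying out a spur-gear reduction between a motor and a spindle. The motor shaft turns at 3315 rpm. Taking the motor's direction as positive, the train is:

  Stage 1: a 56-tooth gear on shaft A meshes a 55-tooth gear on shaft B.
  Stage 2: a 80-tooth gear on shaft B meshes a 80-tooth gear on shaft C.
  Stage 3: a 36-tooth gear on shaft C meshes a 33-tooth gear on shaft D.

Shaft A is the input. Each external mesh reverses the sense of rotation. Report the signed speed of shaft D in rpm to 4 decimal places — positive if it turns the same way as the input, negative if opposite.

Stage 1 [56T→55T]: ω = 3315.0000×56/55 = 3375.2727 rpm, dir flips to −; running = −3375.2727
Stage 2 [80T→80T]: ω = 3375.2727×80/80 = 3375.2727 rpm, dir flips to +; running = +3375.2727
Stage 3 [36T→33T]: ω = 3375.2727×36/33 = 3682.1157 rpm, dir flips to −; running = −3682.1157

-3682.1157 rpm (opposite to input, |ω| = 3682.1157 rpm)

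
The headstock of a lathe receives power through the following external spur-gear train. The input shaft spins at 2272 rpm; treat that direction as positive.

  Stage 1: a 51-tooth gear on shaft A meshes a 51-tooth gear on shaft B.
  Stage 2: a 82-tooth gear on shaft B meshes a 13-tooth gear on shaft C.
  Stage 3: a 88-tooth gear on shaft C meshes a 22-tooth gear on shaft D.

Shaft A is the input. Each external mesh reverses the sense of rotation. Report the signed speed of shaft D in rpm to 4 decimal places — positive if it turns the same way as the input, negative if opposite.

Stage 1 [51T→51T]: ω = 2272.0000×51/51 = 2272.0000 rpm, dir flips to −; running = −2272.0000
Stage 2 [82T→13T]: ω = 2272.0000×82/13 = 14331.0769 rpm, dir flips to +; running = +14331.0769
Stage 3 [88T→22T]: ω = 14331.0769×88/22 = 57324.3077 rpm, dir flips to −; running = −57324.3077

-57324.3077 rpm (opposite to input, |ω| = 57324.3077 rpm)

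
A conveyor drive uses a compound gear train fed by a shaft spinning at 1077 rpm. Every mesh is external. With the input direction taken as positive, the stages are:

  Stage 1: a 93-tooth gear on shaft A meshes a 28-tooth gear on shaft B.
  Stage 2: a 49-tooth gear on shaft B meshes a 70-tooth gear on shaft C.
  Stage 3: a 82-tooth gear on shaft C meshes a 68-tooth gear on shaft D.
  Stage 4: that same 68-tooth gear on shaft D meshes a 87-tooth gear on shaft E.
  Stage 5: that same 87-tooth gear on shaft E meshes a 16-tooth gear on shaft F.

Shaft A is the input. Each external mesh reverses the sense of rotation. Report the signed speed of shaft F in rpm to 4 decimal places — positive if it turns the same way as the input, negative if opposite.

-12833.1281 rpm (opposite to input, |ω| = 12833.1281 rpm)

Stage 1 [93T→28T]: ω = 1077.0000×93/28 = 3577.1786 rpm, dir flips to −; running = −3577.1786
Stage 2 [49T→70T]: ω = 3577.1786×49/70 = 2504.0250 rpm, dir flips to +; running = +2504.0250
Stage 3 [82T→68T]: ω = 2504.0250×82/68 = 3019.5596 rpm, dir flips to −; running = −3019.5596
Stage 4 [68T→87T]: ω = 3019.5596×68/87 = 2360.1155 rpm, dir flips to +; running = +2360.1155
Stage 5 [87T→16T]: ω = 2360.1155×87/16 = 12833.1281 rpm, dir flips to −; running = −12833.1281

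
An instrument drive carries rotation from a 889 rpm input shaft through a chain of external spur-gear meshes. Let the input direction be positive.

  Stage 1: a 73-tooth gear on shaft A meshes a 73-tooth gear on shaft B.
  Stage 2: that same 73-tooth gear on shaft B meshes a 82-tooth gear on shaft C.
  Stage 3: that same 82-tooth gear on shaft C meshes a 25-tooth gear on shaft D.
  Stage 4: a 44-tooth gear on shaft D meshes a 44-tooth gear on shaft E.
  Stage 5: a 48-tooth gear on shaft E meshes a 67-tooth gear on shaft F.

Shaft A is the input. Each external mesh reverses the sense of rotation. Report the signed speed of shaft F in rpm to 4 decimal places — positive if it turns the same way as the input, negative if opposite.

-1859.7349 rpm (opposite to input, |ω| = 1859.7349 rpm)

Stage 1 [73T→73T]: ω = 889.0000×73/73 = 889.0000 rpm, dir flips to −; running = −889.0000
Stage 2 [73T→82T]: ω = 889.0000×73/82 = 791.4268 rpm, dir flips to +; running = +791.4268
Stage 3 [82T→25T]: ω = 791.4268×82/25 = 2595.8800 rpm, dir flips to −; running = −2595.8800
Stage 4 [44T→44T]: ω = 2595.8800×44/44 = 2595.8800 rpm, dir flips to +; running = +2595.8800
Stage 5 [48T→67T]: ω = 2595.8800×48/67 = 1859.7349 rpm, dir flips to −; running = −1859.7349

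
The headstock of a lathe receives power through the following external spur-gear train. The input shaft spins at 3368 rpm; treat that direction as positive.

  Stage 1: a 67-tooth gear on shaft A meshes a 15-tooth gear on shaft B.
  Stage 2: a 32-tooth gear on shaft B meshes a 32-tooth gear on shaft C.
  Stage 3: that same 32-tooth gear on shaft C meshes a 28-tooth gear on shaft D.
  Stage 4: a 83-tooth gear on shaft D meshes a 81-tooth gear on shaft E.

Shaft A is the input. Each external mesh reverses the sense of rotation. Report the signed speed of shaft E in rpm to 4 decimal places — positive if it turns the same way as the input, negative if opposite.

Stage 1 [67T→15T]: ω = 3368.0000×67/15 = 15043.7333 rpm, dir flips to −; running = −15043.7333
Stage 2 [32T→32T]: ω = 15043.7333×32/32 = 15043.7333 rpm, dir flips to +; running = +15043.7333
Stage 3 [32T→28T]: ω = 15043.7333×32/28 = 17192.8381 rpm, dir flips to −; running = −17192.8381
Stage 4 [83T→81T]: ω = 17192.8381×83/81 = 17617.3526 rpm, dir flips to +; running = +17617.3526

+17617.3526 rpm (same as input, |ω| = 17617.3526 rpm)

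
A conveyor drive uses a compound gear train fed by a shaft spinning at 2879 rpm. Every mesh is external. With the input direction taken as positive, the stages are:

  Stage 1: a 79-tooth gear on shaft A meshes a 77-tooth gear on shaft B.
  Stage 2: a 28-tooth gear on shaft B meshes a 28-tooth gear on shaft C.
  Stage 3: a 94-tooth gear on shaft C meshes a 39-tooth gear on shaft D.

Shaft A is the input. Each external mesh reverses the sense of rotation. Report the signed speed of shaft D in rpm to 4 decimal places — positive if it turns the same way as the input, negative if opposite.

-7119.3653 rpm (opposite to input, |ω| = 7119.3653 rpm)

Stage 1 [79T→77T]: ω = 2879.0000×79/77 = 2953.7792 rpm, dir flips to −; running = −2953.7792
Stage 2 [28T→28T]: ω = 2953.7792×28/28 = 2953.7792 rpm, dir flips to +; running = +2953.7792
Stage 3 [94T→39T]: ω = 2953.7792×94/39 = 7119.3653 rpm, dir flips to −; running = −7119.3653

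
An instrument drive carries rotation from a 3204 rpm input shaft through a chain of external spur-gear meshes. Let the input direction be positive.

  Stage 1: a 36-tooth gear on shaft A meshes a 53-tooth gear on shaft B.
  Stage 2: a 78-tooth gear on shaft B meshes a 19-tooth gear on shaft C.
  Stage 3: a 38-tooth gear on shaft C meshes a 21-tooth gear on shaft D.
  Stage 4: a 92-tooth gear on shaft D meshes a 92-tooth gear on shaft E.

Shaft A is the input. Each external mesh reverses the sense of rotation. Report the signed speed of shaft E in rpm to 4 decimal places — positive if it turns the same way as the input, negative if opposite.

Stage 1 [36T→53T]: ω = 3204.0000×36/53 = 2176.3019 rpm, dir flips to −; running = −2176.3019
Stage 2 [78T→19T]: ω = 2176.3019×78/19 = 8934.2920 rpm, dir flips to +; running = +8934.2920
Stage 3 [38T→21T]: ω = 8934.2920×38/21 = 16166.8140 rpm, dir flips to −; running = −16166.8140
Stage 4 [92T→92T]: ω = 16166.8140×92/92 = 16166.8140 rpm, dir flips to +; running = +16166.8140

+16166.8140 rpm (same as input, |ω| = 16166.8140 rpm)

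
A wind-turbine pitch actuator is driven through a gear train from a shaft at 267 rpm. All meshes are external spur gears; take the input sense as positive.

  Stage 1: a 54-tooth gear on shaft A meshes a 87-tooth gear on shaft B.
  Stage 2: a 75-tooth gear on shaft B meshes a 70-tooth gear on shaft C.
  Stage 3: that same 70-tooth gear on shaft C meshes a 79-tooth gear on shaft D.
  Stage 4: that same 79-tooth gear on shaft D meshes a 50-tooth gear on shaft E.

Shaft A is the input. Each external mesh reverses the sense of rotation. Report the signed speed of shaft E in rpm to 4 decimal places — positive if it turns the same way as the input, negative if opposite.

+248.5862 rpm (same as input, |ω| = 248.5862 rpm)

Stage 1 [54T→87T]: ω = 267.0000×54/87 = 165.7241 rpm, dir flips to −; running = −165.7241
Stage 2 [75T→70T]: ω = 165.7241×75/70 = 177.5616 rpm, dir flips to +; running = +177.5616
Stage 3 [70T→79T]: ω = 177.5616×70/79 = 157.3330 rpm, dir flips to −; running = −157.3330
Stage 4 [79T→50T]: ω = 157.3330×79/50 = 248.5862 rpm, dir flips to +; running = +248.5862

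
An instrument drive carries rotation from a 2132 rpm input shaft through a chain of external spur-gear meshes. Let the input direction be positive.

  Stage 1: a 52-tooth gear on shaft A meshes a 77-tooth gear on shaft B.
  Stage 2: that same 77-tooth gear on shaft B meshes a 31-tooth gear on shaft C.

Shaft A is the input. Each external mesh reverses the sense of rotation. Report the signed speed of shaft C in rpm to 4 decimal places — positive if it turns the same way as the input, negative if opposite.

+3576.2581 rpm (same as input, |ω| = 3576.2581 rpm)

Stage 1 [52T→77T]: ω = 2132.0000×52/77 = 1439.7922 rpm, dir flips to −; running = −1439.7922
Stage 2 [77T→31T]: ω = 1439.7922×77/31 = 3576.2581 rpm, dir flips to +; running = +3576.2581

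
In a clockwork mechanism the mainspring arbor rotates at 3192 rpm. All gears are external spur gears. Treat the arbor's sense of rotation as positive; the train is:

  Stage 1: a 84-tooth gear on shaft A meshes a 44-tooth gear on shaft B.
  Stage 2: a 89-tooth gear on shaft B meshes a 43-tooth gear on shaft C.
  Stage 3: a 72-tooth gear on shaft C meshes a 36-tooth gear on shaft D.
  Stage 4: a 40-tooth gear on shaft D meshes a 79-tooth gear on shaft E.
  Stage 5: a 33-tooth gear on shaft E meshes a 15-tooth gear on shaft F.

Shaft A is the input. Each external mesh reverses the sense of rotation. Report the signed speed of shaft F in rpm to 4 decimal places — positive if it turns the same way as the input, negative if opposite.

-28099.3724 rpm (opposite to input, |ω| = 28099.3724 rpm)

Stage 1 [84T→44T]: ω = 3192.0000×84/44 = 6093.8182 rpm, dir flips to −; running = −6093.8182
Stage 2 [89T→43T]: ω = 6093.8182×89/43 = 12612.7865 rpm, dir flips to +; running = +12612.7865
Stage 3 [72T→36T]: ω = 12612.7865×72/36 = 25225.5729 rpm, dir flips to −; running = −25225.5729
Stage 4 [40T→79T]: ω = 25225.5729×40/79 = 12772.4420 rpm, dir flips to +; running = +12772.4420
Stage 5 [33T→15T]: ω = 12772.4420×33/15 = 28099.3724 rpm, dir flips to −; running = −28099.3724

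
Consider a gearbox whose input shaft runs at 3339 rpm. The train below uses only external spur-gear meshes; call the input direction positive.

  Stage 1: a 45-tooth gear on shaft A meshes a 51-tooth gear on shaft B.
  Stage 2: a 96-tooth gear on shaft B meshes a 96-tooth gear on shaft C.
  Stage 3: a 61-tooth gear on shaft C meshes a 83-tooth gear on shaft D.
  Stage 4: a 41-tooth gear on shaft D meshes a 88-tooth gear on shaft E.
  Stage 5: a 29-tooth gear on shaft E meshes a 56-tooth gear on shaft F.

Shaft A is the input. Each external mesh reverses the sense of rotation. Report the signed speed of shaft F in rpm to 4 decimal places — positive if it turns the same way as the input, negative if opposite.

-522.4222 rpm (opposite to input, |ω| = 522.4222 rpm)

Stage 1 [45T→51T]: ω = 3339.0000×45/51 = 2946.1765 rpm, dir flips to −; running = −2946.1765
Stage 2 [96T→96T]: ω = 2946.1765×96/96 = 2946.1765 rpm, dir flips to +; running = +2946.1765
Stage 3 [61T→83T]: ω = 2946.1765×61/83 = 2165.2622 rpm, dir flips to −; running = −2165.2622
Stage 4 [41T→88T]: ω = 2165.2622×41/88 = 1008.8154 rpm, dir flips to +; running = +1008.8154
Stage 5 [29T→56T]: ω = 1008.8154×29/56 = 522.4222 rpm, dir flips to −; running = −522.4222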